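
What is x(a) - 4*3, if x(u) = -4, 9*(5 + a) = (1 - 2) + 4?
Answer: -16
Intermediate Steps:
a = -14/3 (a = -5 + ((1 - 2) + 4)/9 = -5 + (-1 + 4)/9 = -5 + (⅑)*3 = -5 + ⅓ = -14/3 ≈ -4.6667)
x(a) - 4*3 = -4 - 4*3 = -4 - 12 = -16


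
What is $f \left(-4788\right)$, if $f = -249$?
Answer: $1192212$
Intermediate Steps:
$f \left(-4788\right) = \left(-249\right) \left(-4788\right) = 1192212$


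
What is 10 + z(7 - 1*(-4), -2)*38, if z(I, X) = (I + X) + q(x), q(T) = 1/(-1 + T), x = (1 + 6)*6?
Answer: 14470/41 ≈ 352.93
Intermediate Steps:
x = 42 (x = 7*6 = 42)
z(I, X) = 1/41 + I + X (z(I, X) = (I + X) + 1/(-1 + 42) = (I + X) + 1/41 = 1/41 + I + X)
10 + z(7 - 1*(-4), -2)*38 = 10 + (1/41 + (7 - 1*(-4)) - 2)*38 = 10 + (1/41 + (7 + 4) - 2)*38 = 10 + (1/41 + 11 - 2)*38 = 10 + (370/41)*38 = 10 + 14060/41 = 14470/41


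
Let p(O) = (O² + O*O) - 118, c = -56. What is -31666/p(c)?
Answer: -15833/3077 ≈ -5.1456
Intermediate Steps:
p(O) = -118 + 2*O² (p(O) = (O² + O²) - 118 = 2*O² - 118 = -118 + 2*O²)
-31666/p(c) = -31666/(-118 + 2*(-56)²) = -31666/(-118 + 2*3136) = -31666/(-118 + 6272) = -31666/6154 = -31666*1/6154 = -15833/3077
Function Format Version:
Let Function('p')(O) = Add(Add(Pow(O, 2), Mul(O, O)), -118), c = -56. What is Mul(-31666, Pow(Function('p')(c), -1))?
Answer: Rational(-15833, 3077) ≈ -5.1456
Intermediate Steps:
Function('p')(O) = Add(-118, Mul(2, Pow(O, 2))) (Function('p')(O) = Add(Add(Pow(O, 2), Pow(O, 2)), -118) = Add(Mul(2, Pow(O, 2)), -118) = Add(-118, Mul(2, Pow(O, 2))))
Mul(-31666, Pow(Function('p')(c), -1)) = Mul(-31666, Pow(Add(-118, Mul(2, Pow(-56, 2))), -1)) = Mul(-31666, Pow(Add(-118, Mul(2, 3136)), -1)) = Mul(-31666, Pow(Add(-118, 6272), -1)) = Mul(-31666, Pow(6154, -1)) = Mul(-31666, Rational(1, 6154)) = Rational(-15833, 3077)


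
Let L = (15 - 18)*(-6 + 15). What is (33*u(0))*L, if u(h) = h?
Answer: 0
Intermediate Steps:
L = -27 (L = -3*9 = -27)
(33*u(0))*L = (33*0)*(-27) = 0*(-27) = 0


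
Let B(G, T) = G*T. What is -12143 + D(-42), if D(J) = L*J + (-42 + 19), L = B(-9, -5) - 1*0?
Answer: -14056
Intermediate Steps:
L = 45 (L = -9*(-5) - 1*0 = 45 + 0 = 45)
D(J) = -23 + 45*J (D(J) = 45*J + (-42 + 19) = 45*J - 23 = -23 + 45*J)
-12143 + D(-42) = -12143 + (-23 + 45*(-42)) = -12143 + (-23 - 1890) = -12143 - 1913 = -14056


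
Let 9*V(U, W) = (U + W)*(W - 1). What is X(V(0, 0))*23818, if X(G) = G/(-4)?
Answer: 0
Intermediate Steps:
V(U, W) = (-1 + W)*(U + W)/9 (V(U, W) = ((U + W)*(W - 1))/9 = ((U + W)*(-1 + W))/9 = ((-1 + W)*(U + W))/9 = (-1 + W)*(U + W)/9)
X(G) = -G/4 (X(G) = G*(-1/4) = -G/4)
X(V(0, 0))*23818 = -(-1/9*0 - 1/9*0 + (1/9)*0**2 + (1/9)*0*0)/4*23818 = -(0 + 0 + (1/9)*0 + 0)/4*23818 = -(0 + 0 + 0 + 0)/4*23818 = -1/4*0*23818 = 0*23818 = 0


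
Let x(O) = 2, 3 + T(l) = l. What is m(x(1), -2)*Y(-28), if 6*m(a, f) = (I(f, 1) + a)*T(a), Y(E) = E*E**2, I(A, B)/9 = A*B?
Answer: -175616/3 ≈ -58539.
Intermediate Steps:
T(l) = -3 + l
I(A, B) = 9*A*B (I(A, B) = 9*(A*B) = 9*A*B)
Y(E) = E**3
m(a, f) = (-3 + a)*(a + 9*f)/6 (m(a, f) = ((9*f*1 + a)*(-3 + a))/6 = ((9*f + a)*(-3 + a))/6 = ((a + 9*f)*(-3 + a))/6 = ((-3 + a)*(a + 9*f))/6 = (-3 + a)*(a + 9*f)/6)
m(x(1), -2)*Y(-28) = ((-3 + 2)*(2 + 9*(-2))/6)*(-28)**3 = ((1/6)*(-1)*(2 - 18))*(-21952) = ((1/6)*(-1)*(-16))*(-21952) = (8/3)*(-21952) = -175616/3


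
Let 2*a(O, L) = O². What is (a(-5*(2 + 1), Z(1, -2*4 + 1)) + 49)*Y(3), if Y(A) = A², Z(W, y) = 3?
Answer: 2907/2 ≈ 1453.5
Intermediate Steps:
a(O, L) = O²/2
(a(-5*(2 + 1), Z(1, -2*4 + 1)) + 49)*Y(3) = ((-5*(2 + 1))²/2 + 49)*3² = ((-5*3)²/2 + 49)*9 = ((½)*(-15)² + 49)*9 = ((½)*225 + 49)*9 = (225/2 + 49)*9 = (323/2)*9 = 2907/2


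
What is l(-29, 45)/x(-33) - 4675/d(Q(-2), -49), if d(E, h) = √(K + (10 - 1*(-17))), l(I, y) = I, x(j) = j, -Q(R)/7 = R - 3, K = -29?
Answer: 29/33 + 4675*I*√2/2 ≈ 0.87879 + 3305.7*I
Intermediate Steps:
Q(R) = 21 - 7*R (Q(R) = -7*(R - 3) = -7*(-3 + R) = 21 - 7*R)
d(E, h) = I*√2 (d(E, h) = √(-29 + (10 - 1*(-17))) = √(-29 + (10 + 17)) = √(-29 + 27) = √(-2) = I*√2)
l(-29, 45)/x(-33) - 4675/d(Q(-2), -49) = -29/(-33) - 4675*(-I*√2/2) = -29*(-1/33) - (-4675)*I*√2/2 = 29/33 + 4675*I*√2/2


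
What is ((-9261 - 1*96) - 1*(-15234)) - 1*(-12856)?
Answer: 18733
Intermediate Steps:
((-9261 - 1*96) - 1*(-15234)) - 1*(-12856) = ((-9261 - 96) + 15234) + 12856 = (-9357 + 15234) + 12856 = 5877 + 12856 = 18733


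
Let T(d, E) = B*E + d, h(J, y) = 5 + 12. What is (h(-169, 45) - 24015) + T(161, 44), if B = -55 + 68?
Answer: -23265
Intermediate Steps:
h(J, y) = 17
B = 13
T(d, E) = d + 13*E (T(d, E) = 13*E + d = d + 13*E)
(h(-169, 45) - 24015) + T(161, 44) = (17 - 24015) + (161 + 13*44) = -23998 + (161 + 572) = -23998 + 733 = -23265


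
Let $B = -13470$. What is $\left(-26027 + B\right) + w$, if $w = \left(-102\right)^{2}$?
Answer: $-29093$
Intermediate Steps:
$w = 10404$
$\left(-26027 + B\right) + w = \left(-26027 - 13470\right) + 10404 = -39497 + 10404 = -29093$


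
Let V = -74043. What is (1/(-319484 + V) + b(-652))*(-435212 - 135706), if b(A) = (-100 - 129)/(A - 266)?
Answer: -8574880540045/60209631 ≈ -1.4242e+5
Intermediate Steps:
b(A) = -229/(-266 + A)
(1/(-319484 + V) + b(-652))*(-435212 - 135706) = (1/(-319484 - 74043) - 229/(-266 - 652))*(-435212 - 135706) = (1/(-393527) - 229/(-918))*(-570918) = (-1/393527 - 229*(-1/918))*(-570918) = (-1/393527 + 229/918)*(-570918) = (90116765/361257786)*(-570918) = -8574880540045/60209631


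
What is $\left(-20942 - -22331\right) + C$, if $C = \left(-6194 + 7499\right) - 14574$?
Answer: $-11880$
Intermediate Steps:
$C = -13269$ ($C = 1305 - 14574 = -13269$)
$\left(-20942 - -22331\right) + C = \left(-20942 - -22331\right) - 13269 = \left(-20942 + 22331\right) - 13269 = 1389 - 13269 = -11880$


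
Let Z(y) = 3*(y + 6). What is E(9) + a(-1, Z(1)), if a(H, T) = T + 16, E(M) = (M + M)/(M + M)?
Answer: 38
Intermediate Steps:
E(M) = 1 (E(M) = (2*M)/((2*M)) = (2*M)*(1/(2*M)) = 1)
Z(y) = 18 + 3*y (Z(y) = 3*(6 + y) = 18 + 3*y)
a(H, T) = 16 + T
E(9) + a(-1, Z(1)) = 1 + (16 + (18 + 3*1)) = 1 + (16 + (18 + 3)) = 1 + (16 + 21) = 1 + 37 = 38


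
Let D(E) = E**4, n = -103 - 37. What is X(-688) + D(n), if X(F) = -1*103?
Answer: 384159897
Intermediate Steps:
X(F) = -103
n = -140
X(-688) + D(n) = -103 + (-140)**4 = -103 + 384160000 = 384159897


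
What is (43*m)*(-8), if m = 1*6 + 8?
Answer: -4816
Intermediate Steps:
m = 14 (m = 6 + 8 = 14)
(43*m)*(-8) = (43*14)*(-8) = 602*(-8) = -4816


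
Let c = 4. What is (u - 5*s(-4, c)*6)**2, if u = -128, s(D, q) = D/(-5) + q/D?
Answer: 14884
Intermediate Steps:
s(D, q) = -D/5 + q/D (s(D, q) = D*(-1/5) + q/D = -D/5 + q/D)
(u - 5*s(-4, c)*6)**2 = (-128 - 5*(-1/5*(-4) + 4/(-4))*6)**2 = (-128 - 5*(4/5 + 4*(-1/4))*6)**2 = (-128 - 5*(4/5 - 1)*6)**2 = (-128 - 5*(-1/5)*6)**2 = (-128 + 1*6)**2 = (-128 + 6)**2 = (-122)**2 = 14884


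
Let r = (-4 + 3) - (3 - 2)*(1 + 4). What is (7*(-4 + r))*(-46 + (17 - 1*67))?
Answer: 6720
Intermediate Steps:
r = -6 (r = -1 - 5 = -6)
(7*(-4 + r))*(-46 + (17 - 1*67)) = (7*(-4 - 6))*(-46 + (17 - 1*67)) = (7*(-10))*(-46 + (17 - 67)) = -70*(-46 - 50) = -70*(-96) = 6720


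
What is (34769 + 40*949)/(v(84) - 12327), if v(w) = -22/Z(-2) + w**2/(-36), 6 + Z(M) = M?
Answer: -290916/50081 ≈ -5.8089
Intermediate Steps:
Z(M) = -6 + M
v(w) = 11/4 - w**2/36 (v(w) = -22/(-6 - 2) + w**2/(-36) = -22/(-8) + w**2*(-1/36) = -22*(-1/8) - w**2/36 = 11/4 - w**2/36)
(34769 + 40*949)/(v(84) - 12327) = (34769 + 40*949)/((11/4 - 1/36*84**2) - 12327) = (34769 + 37960)/((11/4 - 1/36*7056) - 12327) = 72729/((11/4 - 196) - 12327) = 72729/(-773/4 - 12327) = 72729/(-50081/4) = 72729*(-4/50081) = -290916/50081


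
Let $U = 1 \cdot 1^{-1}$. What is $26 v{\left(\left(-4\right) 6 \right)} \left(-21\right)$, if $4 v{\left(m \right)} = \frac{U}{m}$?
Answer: $\frac{91}{16} \approx 5.6875$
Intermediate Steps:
$U = 1$ ($U = 1 \cdot 1 = 1$)
$v{\left(m \right)} = \frac{1}{4 m}$ ($v{\left(m \right)} = \frac{1 \frac{1}{m}}{4} = \frac{1}{4 m}$)
$26 v{\left(\left(-4\right) 6 \right)} \left(-21\right) = 26 \frac{1}{4 \left(\left(-4\right) 6\right)} \left(-21\right) = 26 \frac{1}{4 \left(-24\right)} \left(-21\right) = 26 \cdot \frac{1}{4} \left(- \frac{1}{24}\right) \left(-21\right) = 26 \left(- \frac{1}{96}\right) \left(-21\right) = \left(- \frac{13}{48}\right) \left(-21\right) = \frac{91}{16}$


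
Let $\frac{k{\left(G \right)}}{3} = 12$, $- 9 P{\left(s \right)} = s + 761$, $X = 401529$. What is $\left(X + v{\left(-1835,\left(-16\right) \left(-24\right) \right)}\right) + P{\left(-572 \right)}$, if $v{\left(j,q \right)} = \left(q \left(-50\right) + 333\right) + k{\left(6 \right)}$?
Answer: $382677$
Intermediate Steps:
$P{\left(s \right)} = - \frac{761}{9} - \frac{s}{9}$ ($P{\left(s \right)} = - \frac{s + 761}{9} = - \frac{761 + s}{9} = - \frac{761}{9} - \frac{s}{9}$)
$k{\left(G \right)} = 36$ ($k{\left(G \right)} = 3 \cdot 12 = 36$)
$v{\left(j,q \right)} = 369 - 50 q$ ($v{\left(j,q \right)} = \left(q \left(-50\right) + 333\right) + 36 = \left(- 50 q + 333\right) + 36 = \left(333 - 50 q\right) + 36 = 369 - 50 q$)
$\left(X + v{\left(-1835,\left(-16\right) \left(-24\right) \right)}\right) + P{\left(-572 \right)} = \left(401529 + \left(369 - 50 \left(\left(-16\right) \left(-24\right)\right)\right)\right) - 21 = \left(401529 + \left(369 - 19200\right)\right) + \left(- \frac{761}{9} + \frac{572}{9}\right) = \left(401529 + \left(369 - 19200\right)\right) - 21 = \left(401529 - 18831\right) - 21 = 382698 - 21 = 382677$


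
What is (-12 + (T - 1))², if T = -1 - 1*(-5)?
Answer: 81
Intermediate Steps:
T = 4 (T = -1 + 5 = 4)
(-12 + (T - 1))² = (-12 + (4 - 1))² = (-12 + 3)² = (-9)² = 81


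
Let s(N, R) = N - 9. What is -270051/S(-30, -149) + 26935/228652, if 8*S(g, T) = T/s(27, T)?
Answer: 8891672993603/34069148 ≈ 2.6099e+5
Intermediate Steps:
s(N, R) = -9 + N
S(g, T) = T/144 (S(g, T) = (T/(-9 + 27))/8 = (T/18)/8 = T/144)
-270051/S(-30, -149) + 26935/228652 = -270051/((1/144)*(-149)) + 26935/228652 = -270051/(-149/144) + 26935*(1/228652) = -270051*(-144/149) + 26935/228652 = 38887344/149 + 26935/228652 = 8891672993603/34069148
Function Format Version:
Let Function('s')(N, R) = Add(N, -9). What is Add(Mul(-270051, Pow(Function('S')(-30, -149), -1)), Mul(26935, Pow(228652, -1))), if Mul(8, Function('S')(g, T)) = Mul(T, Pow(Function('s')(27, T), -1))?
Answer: Rational(8891672993603, 34069148) ≈ 2.6099e+5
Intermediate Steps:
Function('s')(N, R) = Add(-9, N)
Function('S')(g, T) = Mul(Rational(1, 144), T) (Function('S')(g, T) = Mul(Rational(1, 8), Mul(T, Pow(Add(-9, 27), -1))) = Mul(Rational(1, 8), Mul(T, Pow(18, -1))) = Mul(Rational(1, 8), Mul(T, Rational(1, 18))) = Mul(Rational(1, 8), Mul(Rational(1, 18), T)) = Mul(Rational(1, 144), T))
Add(Mul(-270051, Pow(Function('S')(-30, -149), -1)), Mul(26935, Pow(228652, -1))) = Add(Mul(-270051, Pow(Mul(Rational(1, 144), -149), -1)), Mul(26935, Pow(228652, -1))) = Add(Mul(-270051, Pow(Rational(-149, 144), -1)), Mul(26935, Rational(1, 228652))) = Add(Mul(-270051, Rational(-144, 149)), Rational(26935, 228652)) = Add(Rational(38887344, 149), Rational(26935, 228652)) = Rational(8891672993603, 34069148)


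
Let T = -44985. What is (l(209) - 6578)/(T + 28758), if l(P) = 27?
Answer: 6551/16227 ≈ 0.40371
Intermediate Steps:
(l(209) - 6578)/(T + 28758) = (27 - 6578)/(-44985 + 28758) = -6551/(-16227) = -6551*(-1/16227) = 6551/16227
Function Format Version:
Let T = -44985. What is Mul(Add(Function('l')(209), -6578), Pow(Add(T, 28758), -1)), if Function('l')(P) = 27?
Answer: Rational(6551, 16227) ≈ 0.40371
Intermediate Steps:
Mul(Add(Function('l')(209), -6578), Pow(Add(T, 28758), -1)) = Mul(Add(27, -6578), Pow(Add(-44985, 28758), -1)) = Mul(-6551, Pow(-16227, -1)) = Mul(-6551, Rational(-1, 16227)) = Rational(6551, 16227)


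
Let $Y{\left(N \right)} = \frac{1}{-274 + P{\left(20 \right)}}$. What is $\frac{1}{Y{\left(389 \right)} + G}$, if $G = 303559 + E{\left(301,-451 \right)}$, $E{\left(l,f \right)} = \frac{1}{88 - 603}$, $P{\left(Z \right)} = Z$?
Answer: $\frac{130810}{39708552021} \approx 3.2943 \cdot 10^{-6}$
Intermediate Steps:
$E{\left(l,f \right)} = - \frac{1}{515}$ ($E{\left(l,f \right)} = \frac{1}{-515} = - \frac{1}{515}$)
$Y{\left(N \right)} = - \frac{1}{254}$ ($Y{\left(N \right)} = \frac{1}{-274 + 20} = \frac{1}{-254} = - \frac{1}{254}$)
$G = \frac{156332884}{515}$ ($G = 303559 - \frac{1}{515} = \frac{156332884}{515} \approx 3.0356 \cdot 10^{5}$)
$\frac{1}{Y{\left(389 \right)} + G} = \frac{1}{- \frac{1}{254} + \frac{156332884}{515}} = \frac{1}{\frac{39708552021}{130810}} = \frac{130810}{39708552021}$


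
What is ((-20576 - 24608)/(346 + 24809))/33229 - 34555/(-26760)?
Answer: 1925497907059/1491201883080 ≈ 1.2912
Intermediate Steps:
((-20576 - 24608)/(346 + 24809))/33229 - 34555/(-26760) = -45184/25155*(1/33229) - 34555*(-1/26760) = -45184*1/25155*(1/33229) + 6911/5352 = -45184/25155*1/33229 + 6911/5352 = -45184/835875495 + 6911/5352 = 1925497907059/1491201883080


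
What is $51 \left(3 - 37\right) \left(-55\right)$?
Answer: $95370$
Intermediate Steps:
$51 \left(3 - 37\right) \left(-55\right) = 51 \left(-34\right) \left(-55\right) = \left(-1734\right) \left(-55\right) = 95370$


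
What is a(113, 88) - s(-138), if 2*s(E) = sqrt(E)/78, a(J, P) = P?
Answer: 88 - I*sqrt(138)/156 ≈ 88.0 - 0.075303*I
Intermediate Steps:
s(E) = sqrt(E)/156 (s(E) = (sqrt(E)/78)/2 = sqrt(E)/156)
a(113, 88) - s(-138) = 88 - sqrt(-138)/156 = 88 - I*sqrt(138)/156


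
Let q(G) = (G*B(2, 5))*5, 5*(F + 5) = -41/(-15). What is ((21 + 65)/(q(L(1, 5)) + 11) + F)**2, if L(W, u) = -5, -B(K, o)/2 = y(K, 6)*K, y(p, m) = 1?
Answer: 104203264/7700625 ≈ 13.532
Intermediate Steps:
F = -334/75 (F = -5 + (-41/(-15))/5 = -5 + (-41*(-1/15))/5 = -5 + (1/5)*(41/15) = -5 + 41/75 = -334/75 ≈ -4.4533)
B(K, o) = -2*K
q(G) = -20*G (q(G) = (G*(-2*2))*5 = (G*(-4))*5 = -4*G*5 = -20*G)
((21 + 65)/(q(L(1, 5)) + 11) + F)**2 = ((21 + 65)/(-20*(-5) + 11) - 334/75)**2 = (86/(100 + 11) - 334/75)**2 = (86/111 - 334/75)**2 = (-10208/2775)**2 = 104203264/7700625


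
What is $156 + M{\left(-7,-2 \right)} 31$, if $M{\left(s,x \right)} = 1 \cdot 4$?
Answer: $280$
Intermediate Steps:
$M{\left(s,x \right)} = 4$
$156 + M{\left(-7,-2 \right)} 31 = 156 + 4 \cdot 31 = 156 + 124 = 280$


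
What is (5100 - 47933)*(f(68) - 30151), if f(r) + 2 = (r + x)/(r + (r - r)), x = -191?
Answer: 87830222991/68 ≈ 1.2916e+9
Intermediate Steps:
f(r) = -2 + (-191 + r)/r (f(r) = -2 + (r - 191)/(r + (r - r)) = -2 + (-191 + r)/(r + 0) = -2 + (-191 + r)/r)
(5100 - 47933)*(f(68) - 30151) = (5100 - 47933)*((-191 - 1*68)/68 - 30151) = -42833*((-191 - 68)/68 - 30151) = -42833*((1/68)*(-259) - 30151) = -42833*(-259/68 - 30151) = -42833*(-2050527/68) = 87830222991/68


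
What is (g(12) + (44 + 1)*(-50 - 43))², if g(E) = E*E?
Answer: 16329681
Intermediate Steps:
g(E) = E²
(g(12) + (44 + 1)*(-50 - 43))² = (12² + (44 + 1)*(-50 - 43))² = (144 + 45*(-93))² = (144 - 4185)² = (-4041)² = 16329681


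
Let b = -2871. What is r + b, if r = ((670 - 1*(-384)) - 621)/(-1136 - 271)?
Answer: -4039930/1407 ≈ -2871.3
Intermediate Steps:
r = -433/1407 (r = ((670 + 384) - 621)/(-1407) = (1054 - 621)*(-1/1407) = 433*(-1/1407) = -433/1407 ≈ -0.30775)
r + b = -433/1407 - 2871 = -4039930/1407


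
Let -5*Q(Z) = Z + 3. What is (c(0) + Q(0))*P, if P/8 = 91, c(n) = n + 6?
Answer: 19656/5 ≈ 3931.2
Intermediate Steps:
c(n) = 6 + n
Q(Z) = -⅗ - Z/5 (Q(Z) = -(Z + 3)/5 = -(3 + Z)/5 = -⅗ - Z/5)
P = 728 (P = 8*91 = 728)
(c(0) + Q(0))*P = ((6 + 0) + (-⅗ - ⅕*0))*728 = (6 + (-⅗ + 0))*728 = (6 - ⅗)*728 = (27/5)*728 = 19656/5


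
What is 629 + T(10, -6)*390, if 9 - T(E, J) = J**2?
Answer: -9901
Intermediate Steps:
T(E, J) = 9 - J**2
629 + T(10, -6)*390 = 629 + (9 - 1*(-6)**2)*390 = 629 + (9 - 1*36)*390 = 629 + (9 - 36)*390 = 629 - 27*390 = 629 - 10530 = -9901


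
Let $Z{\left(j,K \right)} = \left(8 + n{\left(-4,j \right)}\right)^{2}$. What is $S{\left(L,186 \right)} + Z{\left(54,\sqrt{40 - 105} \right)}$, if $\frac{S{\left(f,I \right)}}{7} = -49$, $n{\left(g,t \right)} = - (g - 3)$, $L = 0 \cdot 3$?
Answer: $-118$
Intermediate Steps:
$L = 0$
$n{\left(g,t \right)} = 3 - g$ ($n{\left(g,t \right)} = - (-3 + g) = 3 - g$)
$S{\left(f,I \right)} = -343$ ($S{\left(f,I \right)} = 7 \left(-49\right) = -343$)
$Z{\left(j,K \right)} = 225$ ($Z{\left(j,K \right)} = \left(8 + \left(3 - -4\right)\right)^{2} = \left(8 + \left(3 + 4\right)\right)^{2} = \left(8 + 7\right)^{2} = 15^{2} = 225$)
$S{\left(L,186 \right)} + Z{\left(54,\sqrt{40 - 105} \right)} = -343 + 225 = -118$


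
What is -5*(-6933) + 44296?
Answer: 78961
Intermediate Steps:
-5*(-6933) + 44296 = 34665 + 44296 = 78961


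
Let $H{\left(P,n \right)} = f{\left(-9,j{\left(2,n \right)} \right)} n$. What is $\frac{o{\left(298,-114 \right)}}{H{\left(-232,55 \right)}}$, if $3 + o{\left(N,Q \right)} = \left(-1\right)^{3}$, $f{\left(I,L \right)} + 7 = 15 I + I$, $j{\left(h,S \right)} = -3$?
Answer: $\frac{4}{8305} \approx 0.00048164$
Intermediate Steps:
$f{\left(I,L \right)} = -7 + 16 I$ ($f{\left(I,L \right)} = -7 + \left(15 I + I\right) = -7 + 16 I$)
$o{\left(N,Q \right)} = -4$ ($o{\left(N,Q \right)} = -3 + \left(-1\right)^{3} = -3 - 1 = -4$)
$H{\left(P,n \right)} = - 151 n$ ($H{\left(P,n \right)} = \left(-7 + 16 \left(-9\right)\right) n = \left(-7 - 144\right) n = - 151 n$)
$\frac{o{\left(298,-114 \right)}}{H{\left(-232,55 \right)}} = - \frac{4}{\left(-151\right) 55} = - \frac{4}{-8305} = \left(-4\right) \left(- \frac{1}{8305}\right) = \frac{4}{8305}$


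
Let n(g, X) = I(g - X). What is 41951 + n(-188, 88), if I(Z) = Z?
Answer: 41675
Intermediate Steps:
n(g, X) = g - X
41951 + n(-188, 88) = 41951 + (-188 - 1*88) = 41951 + (-188 - 88) = 41951 - 276 = 41675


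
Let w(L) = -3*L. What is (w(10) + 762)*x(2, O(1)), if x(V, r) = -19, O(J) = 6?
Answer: -13908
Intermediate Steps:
(w(10) + 762)*x(2, O(1)) = (-3*10 + 762)*(-19) = (-30 + 762)*(-19) = 732*(-19) = -13908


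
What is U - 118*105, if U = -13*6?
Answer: -12468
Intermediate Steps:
U = -78
U - 118*105 = -78 - 118*105 = -78 - 12390 = -12468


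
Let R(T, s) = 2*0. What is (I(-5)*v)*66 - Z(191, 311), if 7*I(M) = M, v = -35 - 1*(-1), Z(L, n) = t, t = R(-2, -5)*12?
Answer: 11220/7 ≈ 1602.9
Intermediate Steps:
R(T, s) = 0
t = 0 (t = 0*12 = 0)
Z(L, n) = 0
v = -34 (v = -35 + 1 = -34)
I(M) = M/7
(I(-5)*v)*66 - Z(191, 311) = (((⅐)*(-5))*(-34))*66 - 1*0 = -5/7*(-34)*66 + 0 = (170/7)*66 + 0 = 11220/7 + 0 = 11220/7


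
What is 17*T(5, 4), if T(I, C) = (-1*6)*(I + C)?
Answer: -918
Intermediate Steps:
T(I, C) = -6*C - 6*I (T(I, C) = -6*(C + I) = -6*C - 6*I)
17*T(5, 4) = 17*(-6*4 - 6*5) = 17*(-24 - 30) = 17*(-54) = -918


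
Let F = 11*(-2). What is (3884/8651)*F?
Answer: -85448/8651 ≈ -9.8772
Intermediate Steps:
F = -22
(3884/8651)*F = (3884/8651)*(-22) = -85448/8651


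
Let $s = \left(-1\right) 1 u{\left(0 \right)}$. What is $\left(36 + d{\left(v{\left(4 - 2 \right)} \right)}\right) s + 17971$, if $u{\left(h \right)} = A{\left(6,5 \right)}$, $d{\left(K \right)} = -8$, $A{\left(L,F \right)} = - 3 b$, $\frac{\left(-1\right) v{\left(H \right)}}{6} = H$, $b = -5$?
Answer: $17551$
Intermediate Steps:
$v{\left(H \right)} = - 6 H$
$A{\left(L,F \right)} = 15$ ($A{\left(L,F \right)} = \left(-3\right) \left(-5\right) = 15$)
$u{\left(h \right)} = 15$
$s = -15$ ($s = \left(-1\right) 1 \cdot 15 = \left(-1\right) 15 = -15$)
$\left(36 + d{\left(v{\left(4 - 2 \right)} \right)}\right) s + 17971 = \left(36 - 8\right) \left(-15\right) + 17971 = 28 \left(-15\right) + 17971 = -420 + 17971 = 17551$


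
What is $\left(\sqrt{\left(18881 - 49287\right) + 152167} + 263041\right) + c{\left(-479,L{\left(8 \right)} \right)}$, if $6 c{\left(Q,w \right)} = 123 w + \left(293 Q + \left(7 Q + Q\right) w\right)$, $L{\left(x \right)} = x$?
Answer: $\frac{469409}{2} + 3 \sqrt{13529} \approx 2.3505 \cdot 10^{5}$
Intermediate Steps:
$c{\left(Q,w \right)} = \frac{41 w}{2} + \frac{293 Q}{6} + \frac{4 Q w}{3}$ ($c{\left(Q,w \right)} = \frac{123 w + \left(293 Q + \left(7 Q + Q\right) w\right)}{6} = \frac{123 w + \left(293 Q + 8 Q w\right)}{6} = \frac{123 w + 293 Q + 8 Q w}{6} = \frac{41 w}{2} + \frac{293 Q}{6} + \frac{4 Q w}{3}$)
$\left(\sqrt{\left(18881 - 49287\right) + 152167} + 263041\right) + c{\left(-479,L{\left(8 \right)} \right)} = \left(\sqrt{\left(18881 - 49287\right) + 152167} + 263041\right) + \left(\frac{41}{2} \cdot 8 + \frac{293}{6} \left(-479\right) + \frac{4}{3} \left(-479\right) 8\right) = \left(\sqrt{\left(18881 - 49287\right) + 152167} + 263041\right) - \frac{56673}{2} = \left(\sqrt{-30406 + 152167} + 263041\right) - \frac{56673}{2} = \left(\sqrt{121761} + 263041\right) - \frac{56673}{2} = \left(3 \sqrt{13529} + 263041\right) - \frac{56673}{2} = \left(263041 + 3 \sqrt{13529}\right) - \frac{56673}{2} = \frac{469409}{2} + 3 \sqrt{13529}$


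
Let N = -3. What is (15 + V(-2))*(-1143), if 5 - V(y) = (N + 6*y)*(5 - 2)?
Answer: -74295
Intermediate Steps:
V(y) = 14 - 18*y (V(y) = 5 - (-3 + 6*y)*(5 - 2) = 5 - (-3 + 6*y)*3 = 5 - (-9 + 18*y) = 5 + (9 - 18*y) = 14 - 18*y)
(15 + V(-2))*(-1143) = (15 + (14 - 18*(-2)))*(-1143) = (15 + (14 + 36))*(-1143) = (15 + 50)*(-1143) = 65*(-1143) = -74295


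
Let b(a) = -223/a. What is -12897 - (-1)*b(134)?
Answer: -1728421/134 ≈ -12899.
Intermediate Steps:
-12897 - (-1)*b(134) = -12897 - (-1)*(-223/134) = -12897 - (-1)*(-223*1/134) = -12897 - (-1)*(-223)/134 = -12897 - 1*223/134 = -12897 - 223/134 = -1728421/134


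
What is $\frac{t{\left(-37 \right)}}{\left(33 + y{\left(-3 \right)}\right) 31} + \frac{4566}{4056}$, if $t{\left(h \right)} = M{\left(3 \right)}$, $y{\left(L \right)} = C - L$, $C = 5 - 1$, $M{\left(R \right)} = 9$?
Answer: $\frac{237431}{209560} \approx 1.133$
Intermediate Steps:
$C = 4$
$y{\left(L \right)} = 4 - L$
$t{\left(h \right)} = 9$
$\frac{t{\left(-37 \right)}}{\left(33 + y{\left(-3 \right)}\right) 31} + \frac{4566}{4056} = \frac{9}{\left(33 + \left(4 - -3\right)\right) 31} + \frac{4566}{4056} = \frac{9}{\left(33 + \left(4 + 3\right)\right) 31} + 4566 \cdot \frac{1}{4056} = \frac{9}{\left(33 + 7\right) 31} + \frac{761}{676} = \frac{9}{40 \cdot 31} + \frac{761}{676} = \frac{9}{1240} + \frac{761}{676} = \frac{237431}{209560}$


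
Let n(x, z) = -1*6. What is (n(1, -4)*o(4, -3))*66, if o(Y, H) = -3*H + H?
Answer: -2376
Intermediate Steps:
n(x, z) = -6
o(Y, H) = -2*H
(n(1, -4)*o(4, -3))*66 = -(-12)*(-3)*66 = -6*6*66 = -36*66 = -2376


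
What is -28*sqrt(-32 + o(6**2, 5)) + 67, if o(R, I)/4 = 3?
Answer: 67 - 56*I*sqrt(5) ≈ 67.0 - 125.22*I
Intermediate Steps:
o(R, I) = 12 (o(R, I) = 4*3 = 12)
-28*sqrt(-32 + o(6**2, 5)) + 67 = -28*sqrt(-32 + 12) + 67 = -56*I*sqrt(5) + 67 = 67 - 56*I*sqrt(5)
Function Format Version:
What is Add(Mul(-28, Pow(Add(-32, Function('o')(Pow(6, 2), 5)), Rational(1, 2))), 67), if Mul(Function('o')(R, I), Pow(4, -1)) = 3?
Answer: Add(67, Mul(-56, I, Pow(5, Rational(1, 2)))) ≈ Add(67.000, Mul(-125.22, I))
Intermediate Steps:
Function('o')(R, I) = 12 (Function('o')(R, I) = Mul(4, 3) = 12)
Add(Mul(-28, Pow(Add(-32, Function('o')(Pow(6, 2), 5)), Rational(1, 2))), 67) = Add(Mul(-28, Pow(Add(-32, 12), Rational(1, 2))), 67) = Add(Mul(-28, Pow(-20, Rational(1, 2))), 67) = Add(Mul(-28, Mul(2, I, Pow(5, Rational(1, 2)))), 67) = Add(Mul(-56, I, Pow(5, Rational(1, 2))), 67) = Add(67, Mul(-56, I, Pow(5, Rational(1, 2))))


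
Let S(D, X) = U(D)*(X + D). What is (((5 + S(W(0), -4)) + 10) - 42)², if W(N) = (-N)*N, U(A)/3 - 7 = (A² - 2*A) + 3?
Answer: 21609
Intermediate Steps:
U(A) = 30 - 6*A + 3*A² (U(A) = 21 + 3*((A² - 2*A) + 3) = 21 + 3*(3 + A² - 2*A) = 21 + (9 - 6*A + 3*A²) = 30 - 6*A + 3*A²)
W(N) = -N²
S(D, X) = (D + X)*(30 - 6*D + 3*D²) (S(D, X) = (30 - 6*D + 3*D²)*(X + D) = (30 - 6*D + 3*D²)*(D + X) = (D + X)*(30 - 6*D + 3*D²))
(((5 + S(W(0), -4)) + 10) - 42)² = (((5 + 3*(-1*0² - 4)*(10 + (-1*0²)² - (-2)*0²)) + 10) - 42)² = (((5 + 3*(-1*0 - 4)*(10 + (-1*0)² - (-2)*0)) + 10) - 42)² = (((5 + 3*(0 - 4)*(10 + 0² - 2*0)) + 10) - 42)² = (((5 + 3*(-4)*(10 + 0 + 0)) + 10) - 42)² = (((5 + 3*(-4)*10) + 10) - 42)² = (((5 - 120) + 10) - 42)² = ((-115 + 10) - 42)² = (-105 - 42)² = (-147)² = 21609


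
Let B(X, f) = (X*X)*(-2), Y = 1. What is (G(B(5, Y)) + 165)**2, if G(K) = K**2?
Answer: 7102225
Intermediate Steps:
B(X, f) = -2*X**2 (B(X, f) = X**2*(-2) = -2*X**2)
(G(B(5, Y)) + 165)**2 = ((-2*5**2)**2 + 165)**2 = ((-2*25)**2 + 165)**2 = ((-50)**2 + 165)**2 = (2500 + 165)**2 = 2665**2 = 7102225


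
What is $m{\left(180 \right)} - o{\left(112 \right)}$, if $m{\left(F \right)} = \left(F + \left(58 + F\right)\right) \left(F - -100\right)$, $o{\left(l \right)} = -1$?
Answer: $117041$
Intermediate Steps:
$m{\left(F \right)} = \left(58 + 2 F\right) \left(100 + F\right)$ ($m{\left(F \right)} = \left(58 + 2 F\right) \left(F + 100\right) = \left(58 + 2 F\right) \left(100 + F\right)$)
$m{\left(180 \right)} - o{\left(112 \right)} = \left(5800 + 2 \cdot 180^{2} + 258 \cdot 180\right) - -1 = \left(5800 + 2 \cdot 32400 + 46440\right) + 1 = \left(5800 + 64800 + 46440\right) + 1 = 117040 + 1 = 117041$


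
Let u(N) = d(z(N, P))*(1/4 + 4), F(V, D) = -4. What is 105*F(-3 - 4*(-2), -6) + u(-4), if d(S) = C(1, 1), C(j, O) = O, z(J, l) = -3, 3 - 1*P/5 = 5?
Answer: -1663/4 ≈ -415.75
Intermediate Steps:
P = -10 (P = 15 - 5*5 = 15 - 25 = -10)
d(S) = 1
u(N) = 17/4 (u(N) = 1*(1/4 + 4) = 1*(¼ + 4) = 1*(17/4) = 17/4)
105*F(-3 - 4*(-2), -6) + u(-4) = 105*(-4) + 17/4 = -420 + 17/4 = -1663/4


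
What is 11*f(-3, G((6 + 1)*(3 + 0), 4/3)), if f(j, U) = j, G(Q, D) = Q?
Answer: -33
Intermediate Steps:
11*f(-3, G((6 + 1)*(3 + 0), 4/3)) = 11*(-3) = -33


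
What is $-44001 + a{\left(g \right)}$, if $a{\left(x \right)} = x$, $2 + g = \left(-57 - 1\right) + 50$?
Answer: $-44011$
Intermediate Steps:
$g = -10$ ($g = -2 + \left(\left(-57 - 1\right) + 50\right) = -2 + \left(-58 + 50\right) = -2 - 8 = -10$)
$-44001 + a{\left(g \right)} = -44001 - 10 = -44011$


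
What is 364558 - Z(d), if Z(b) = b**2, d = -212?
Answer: 319614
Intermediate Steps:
364558 - Z(d) = 364558 - 1*(-212)**2 = 364558 - 1*44944 = 364558 - 44944 = 319614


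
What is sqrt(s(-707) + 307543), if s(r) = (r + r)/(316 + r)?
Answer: sqrt(47018034257)/391 ≈ 554.57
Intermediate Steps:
s(r) = 2*r/(316 + r) (s(r) = (2*r)/(316 + r) = 2*r/(316 + r))
sqrt(s(-707) + 307543) = sqrt(2*(-707)/(316 - 707) + 307543) = sqrt(2*(-707)/(-391) + 307543) = sqrt(2*(-707)*(-1/391) + 307543) = sqrt(1414/391 + 307543) = sqrt(120250727/391) = sqrt(47018034257)/391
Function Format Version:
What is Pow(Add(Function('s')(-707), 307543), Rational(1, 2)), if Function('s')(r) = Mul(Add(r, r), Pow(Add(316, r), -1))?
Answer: Mul(Rational(1, 391), Pow(47018034257, Rational(1, 2))) ≈ 554.57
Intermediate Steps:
Function('s')(r) = Mul(2, r, Pow(Add(316, r), -1)) (Function('s')(r) = Mul(Mul(2, r), Pow(Add(316, r), -1)) = Mul(2, r, Pow(Add(316, r), -1)))
Pow(Add(Function('s')(-707), 307543), Rational(1, 2)) = Pow(Add(Mul(2, -707, Pow(Add(316, -707), -1)), 307543), Rational(1, 2)) = Pow(Add(Mul(2, -707, Pow(-391, -1)), 307543), Rational(1, 2)) = Pow(Add(Mul(2, -707, Rational(-1, 391)), 307543), Rational(1, 2)) = Pow(Add(Rational(1414, 391), 307543), Rational(1, 2)) = Pow(Rational(120250727, 391), Rational(1, 2)) = Mul(Rational(1, 391), Pow(47018034257, Rational(1, 2)))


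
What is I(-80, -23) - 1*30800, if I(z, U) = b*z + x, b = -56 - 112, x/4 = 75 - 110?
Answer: -17500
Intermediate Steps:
x = -140 (x = 4*(75 - 110) = 4*(-35) = -140)
b = -168
I(z, U) = -140 - 168*z (I(z, U) = -168*z - 140 = -140 - 168*z)
I(-80, -23) - 1*30800 = (-140 - 168*(-80)) - 1*30800 = (-140 + 13440) - 30800 = 13300 - 30800 = -17500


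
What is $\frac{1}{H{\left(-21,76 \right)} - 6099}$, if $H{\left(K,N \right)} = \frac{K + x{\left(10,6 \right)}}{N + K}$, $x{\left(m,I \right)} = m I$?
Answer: $- \frac{55}{335406} \approx -0.00016398$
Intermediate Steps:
$x{\left(m,I \right)} = I m$
$H{\left(K,N \right)} = \frac{60 + K}{K + N}$ ($H{\left(K,N \right)} = \frac{K + 6 \cdot 10}{N + K} = \frac{K + 60}{K + N} = \frac{60 + K}{K + N}$)
$\frac{1}{H{\left(-21,76 \right)} - 6099} = \frac{1}{\frac{60 - 21}{-21 + 76} - 6099} = \frac{1}{\frac{1}{55} \cdot 39 - 6099} = \frac{1}{\frac{39}{55} - 6099} = \frac{1}{- \frac{335406}{55}} = - \frac{55}{335406}$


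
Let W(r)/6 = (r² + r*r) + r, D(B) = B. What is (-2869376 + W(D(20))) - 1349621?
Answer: -4214077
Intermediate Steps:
W(r) = 6*r + 12*r² (W(r) = 6*((r² + r*r) + r) = 6*((r² + r²) + r) = 6*(2*r² + r) = 6*(r + 2*r²) = 6*r + 12*r²)
(-2869376 + W(D(20))) - 1349621 = (-2869376 + 6*20*(1 + 2*20)) - 1349621 = (-2869376 + 6*20*(1 + 40)) - 1349621 = (-2869376 + 6*20*41) - 1349621 = (-2869376 + 4920) - 1349621 = -2864456 - 1349621 = -4214077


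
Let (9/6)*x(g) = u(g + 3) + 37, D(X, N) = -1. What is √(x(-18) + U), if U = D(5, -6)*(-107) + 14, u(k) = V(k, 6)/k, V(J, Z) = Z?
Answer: √3635/5 ≈ 12.058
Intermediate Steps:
u(k) = 6/k
U = 121 (U = -1*(-107) + 14 = 107 + 14 = 121)
x(g) = 74/3 + 4/(3 + g) (x(g) = 2*(6/(g + 3) + 37)/3 = 2*(6/(3 + g) + 37)/3 = 2*(37 + 6/(3 + g))/3 = 74/3 + 4/(3 + g))
√(x(-18) + U) = √(2*(117 + 37*(-18))/(3*(3 - 18)) + 121) = √((⅔)*(117 - 666)/(-15) + 121) = √((⅔)*(-1/15)*(-549) + 121) = √(122/5 + 121) = √(727/5) = √3635/5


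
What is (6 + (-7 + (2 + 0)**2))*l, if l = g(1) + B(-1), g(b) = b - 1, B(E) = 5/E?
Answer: -15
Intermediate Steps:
g(b) = -1 + b
l = -5 (l = (-1 + 1) + 5/(-1) = 0 + 5*(-1) = 0 - 5 = -5)
(6 + (-7 + (2 + 0)**2))*l = (6 + (-7 + (2 + 0)**2))*(-5) = (6 + (-7 + 2**2))*(-5) = (6 + (-7 + 4))*(-5) = (6 - 3)*(-5) = 3*(-5) = -15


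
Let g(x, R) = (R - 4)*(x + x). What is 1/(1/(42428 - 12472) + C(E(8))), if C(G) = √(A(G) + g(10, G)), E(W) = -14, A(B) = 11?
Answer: 29956/313179315665 - 897361936*I*√349/313179315665 ≈ 9.5651e-8 - 0.053529*I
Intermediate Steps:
g(x, R) = 2*x*(-4 + R) (g(x, R) = (-4 + R)*(2*x) = 2*x*(-4 + R))
C(G) = √(-69 + 20*G) (C(G) = √(11 + 2*10*(-4 + G)) = √(11 + (-80 + 20*G)) = √(-69 + 20*G))
1/(1/(42428 - 12472) + C(E(8))) = 1/(1/(42428 - 12472) + √(-69 + 20*(-14))) = 1/(1/29956 + √(-69 - 280)) = 1/(1/29956 + √(-349)) = 1/(1/29956 + I*√349)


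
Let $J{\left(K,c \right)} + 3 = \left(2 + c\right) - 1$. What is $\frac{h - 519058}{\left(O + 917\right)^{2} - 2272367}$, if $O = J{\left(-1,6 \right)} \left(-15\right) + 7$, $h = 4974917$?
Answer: $- \frac{4455859}{1525871} \approx -2.9202$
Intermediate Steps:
$J{\left(K,c \right)} = -2 + c$ ($J{\left(K,c \right)} = -3 + \left(\left(2 + c\right) - 1\right) = -3 + \left(1 + c\right) = -2 + c$)
$O = -53$ ($O = \left(-2 + 6\right) \left(-15\right) + 7 = 4 \left(-15\right) + 7 = -60 + 7 = -53$)
$\frac{h - 519058}{\left(O + 917\right)^{2} - 2272367} = \frac{4974917 - 519058}{\left(-53 + 917\right)^{2} - 2272367} = \frac{4455859}{864^{2} - 2272367} = \frac{4455859}{746496 - 2272367} = \frac{4455859}{-1525871} = 4455859 \left(- \frac{1}{1525871}\right) = - \frac{4455859}{1525871}$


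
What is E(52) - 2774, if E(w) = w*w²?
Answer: 137834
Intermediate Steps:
E(w) = w³
E(52) - 2774 = 52³ - 2774 = 140608 - 2774 = 137834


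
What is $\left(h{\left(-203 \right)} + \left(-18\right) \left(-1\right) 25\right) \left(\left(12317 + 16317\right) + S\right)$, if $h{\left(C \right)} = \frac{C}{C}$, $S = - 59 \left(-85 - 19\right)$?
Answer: $15681270$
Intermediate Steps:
$S = 6136$ ($S = \left(-59\right) \left(-104\right) = 6136$)
$h{\left(C \right)} = 1$
$\left(h{\left(-203 \right)} + \left(-18\right) \left(-1\right) 25\right) \left(\left(12317 + 16317\right) + S\right) = \left(1 + \left(-18\right) \left(-1\right) 25\right) \left(\left(12317 + 16317\right) + 6136\right) = \left(1 + 18 \cdot 25\right) \left(28634 + 6136\right) = \left(1 + 450\right) 34770 = 451 \cdot 34770 = 15681270$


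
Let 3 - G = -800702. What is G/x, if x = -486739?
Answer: -800705/486739 ≈ -1.6450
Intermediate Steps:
G = 800705 (G = 3 - 1*(-800702) = 3 + 800702 = 800705)
G/x = 800705/(-486739) = 800705*(-1/486739) = -800705/486739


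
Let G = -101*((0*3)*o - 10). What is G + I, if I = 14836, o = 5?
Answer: 15846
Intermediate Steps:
G = 1010 (G = -101*((0*3)*5 - 10) = -101*(0*5 - 10) = -101*(0 - 10) = -101*(-10) = 1010)
G + I = 1010 + 14836 = 15846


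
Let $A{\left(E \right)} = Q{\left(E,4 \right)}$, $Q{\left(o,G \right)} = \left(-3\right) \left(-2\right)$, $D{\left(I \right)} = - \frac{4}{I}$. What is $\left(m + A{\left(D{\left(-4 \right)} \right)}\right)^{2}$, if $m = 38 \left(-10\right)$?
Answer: $139876$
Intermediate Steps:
$Q{\left(o,G \right)} = 6$
$A{\left(E \right)} = 6$
$m = -380$
$\left(m + A{\left(D{\left(-4 \right)} \right)}\right)^{2} = \left(-380 + 6\right)^{2} = \left(-374\right)^{2} = 139876$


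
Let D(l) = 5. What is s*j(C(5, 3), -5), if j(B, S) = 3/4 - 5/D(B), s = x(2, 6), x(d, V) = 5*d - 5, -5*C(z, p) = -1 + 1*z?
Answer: -5/4 ≈ -1.2500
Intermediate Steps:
C(z, p) = ⅕ - z/5 (C(z, p) = -(-1 + 1*z)/5 = -(-1 + z)/5 = ⅕ - z/5)
x(d, V) = -5 + 5*d
s = 5 (s = -5 + 5*2 = -5 + 10 = 5)
j(B, S) = -¼ (j(B, S) = 3/4 - 5/5 = 3*(¼) - 5*⅕ = ¾ - 1 = -¼)
s*j(C(5, 3), -5) = 5*(-¼) = -5/4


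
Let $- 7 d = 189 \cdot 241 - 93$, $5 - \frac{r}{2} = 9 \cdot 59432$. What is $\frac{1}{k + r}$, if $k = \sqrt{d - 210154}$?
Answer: $- \frac{3744181}{4005398289913} - \frac{i \sqrt{10615738}}{8010796579826} \approx -9.3478 \cdot 10^{-7} - 4.0672 \cdot 10^{-10} i$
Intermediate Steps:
$r = -1069766$ ($r = 10 - 2 \cdot 9 \cdot 59432 = 10 - 1069776 = -1069766$)
$d = - \frac{45456}{7}$ ($d = - \frac{189 \cdot 241 - 93}{7} = - \frac{45549 - 93}{7} = \left(- \frac{1}{7}\right) 45456 = - \frac{45456}{7} \approx -6493.7$)
$k = \frac{i \sqrt{10615738}}{7}$ ($k = \sqrt{- \frac{45456}{7} - 210154} = \sqrt{- \frac{1516534}{7}} = \frac{i \sqrt{10615738}}{7} \approx 465.45 i$)
$\frac{1}{k + r} = \frac{1}{\frac{i \sqrt{10615738}}{7} - 1069766} = \frac{1}{-1069766 + \frac{i \sqrt{10615738}}{7}}$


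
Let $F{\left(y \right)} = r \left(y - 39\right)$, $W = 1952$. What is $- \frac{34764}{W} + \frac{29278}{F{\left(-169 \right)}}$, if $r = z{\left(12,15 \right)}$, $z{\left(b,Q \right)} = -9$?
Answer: $- \frac{30967}{14274} \approx -2.1695$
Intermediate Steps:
$r = -9$
$F{\left(y \right)} = 351 - 9 y$ ($F{\left(y \right)} = - 9 \left(y - 39\right) = - 9 \left(-39 + y\right) = 351 - 9 y$)
$- \frac{34764}{W} + \frac{29278}{F{\left(-169 \right)}} = - \frac{34764}{1952} + \frac{29278}{351 - -1521} = \left(-34764\right) \frac{1}{1952} + \frac{29278}{351 + 1521} = - \frac{8691}{488} + \frac{29278}{1872} = - \frac{8691}{488} + 29278 \cdot \frac{1}{1872} = - \frac{8691}{488} + \frac{14639}{936} = - \frac{30967}{14274}$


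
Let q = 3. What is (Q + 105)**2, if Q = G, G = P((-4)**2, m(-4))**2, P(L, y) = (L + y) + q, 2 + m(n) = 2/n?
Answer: 2277081/16 ≈ 1.4232e+5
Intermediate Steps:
m(n) = -2 + 2/n
P(L, y) = 3 + L + y (P(L, y) = (L + y) + 3 = 3 + L + y)
G = 1089/4 (G = (3 + (-4)**2 + (-2 + 2/(-4)))**2 = (3 + 16 + (-2 + 2*(-1/4)))**2 = (3 + 16 + (-2 - 1/2))**2 = (3 + 16 - 5/2)**2 = (33/2)**2 = 1089/4 ≈ 272.25)
Q = 1089/4 ≈ 272.25
(Q + 105)**2 = (1089/4 + 105)**2 = (1509/4)**2 = 2277081/16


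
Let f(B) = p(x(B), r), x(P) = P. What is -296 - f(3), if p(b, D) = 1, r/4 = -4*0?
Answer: -297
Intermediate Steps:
r = 0 (r = 4*(-4*0) = 4*0 = 0)
f(B) = 1
-296 - f(3) = -296 - 1*1 = -296 - 1 = -297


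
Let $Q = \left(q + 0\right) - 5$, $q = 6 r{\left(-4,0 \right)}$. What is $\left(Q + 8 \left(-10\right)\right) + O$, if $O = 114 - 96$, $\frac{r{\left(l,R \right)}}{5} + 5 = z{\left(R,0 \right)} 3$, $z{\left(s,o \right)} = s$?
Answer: $-217$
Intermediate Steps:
$r{\left(l,R \right)} = -25 + 15 R$ ($r{\left(l,R \right)} = -25 + 5 R 3 = -25 + 5 \cdot 3 R = -25 + 15 R$)
$q = -150$ ($q = 6 \left(-25 + 15 \cdot 0\right) = 6 \left(-25 + 0\right) = 6 \left(-25\right) = -150$)
$O = 18$ ($O = 114 - 96 = 18$)
$Q = -155$ ($Q = \left(-150 + 0\right) - 5 = -150 - 5 = -155$)
$\left(Q + 8 \left(-10\right)\right) + O = \left(-155 + 8 \left(-10\right)\right) + 18 = \left(-155 - 80\right) + 18 = -235 + 18 = -217$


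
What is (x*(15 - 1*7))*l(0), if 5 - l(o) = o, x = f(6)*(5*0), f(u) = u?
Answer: 0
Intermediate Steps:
x = 0 (x = 6*(5*0) = 6*0 = 0)
l(o) = 5 - o
(x*(15 - 1*7))*l(0) = (0*(15 - 1*7))*(5 - 1*0) = (0*(15 - 7))*(5 + 0) = (0*8)*5 = 0*5 = 0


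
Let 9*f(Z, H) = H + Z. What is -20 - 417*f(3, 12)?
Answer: -715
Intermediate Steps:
f(Z, H) = H/9 + Z/9 (f(Z, H) = (H + Z)/9 = H/9 + Z/9)
-20 - 417*f(3, 12) = -20 - 417*((⅑)*12 + (⅑)*3) = -20 - 417*(4/3 + ⅓) = -20 - 417*5/3 = -20 - 695 = -715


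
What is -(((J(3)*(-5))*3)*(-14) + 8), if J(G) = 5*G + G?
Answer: -3788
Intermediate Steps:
J(G) = 6*G
-(((J(3)*(-5))*3)*(-14) + 8) = -((((6*3)*(-5))*3)*(-14) + 8) = -(((18*(-5))*3)*(-14) + 8) = -(-90*3*(-14) + 8) = -(-270*(-14) + 8) = -(3780 + 8) = -1*3788 = -3788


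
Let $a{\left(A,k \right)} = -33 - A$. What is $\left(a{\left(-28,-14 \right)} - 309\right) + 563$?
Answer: $249$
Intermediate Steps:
$\left(a{\left(-28,-14 \right)} - 309\right) + 563 = \left(\left(-33 - -28\right) - 309\right) + 563 = \left(\left(-33 + 28\right) - 309\right) + 563 = \left(-5 - 309\right) + 563 = -314 + 563 = 249$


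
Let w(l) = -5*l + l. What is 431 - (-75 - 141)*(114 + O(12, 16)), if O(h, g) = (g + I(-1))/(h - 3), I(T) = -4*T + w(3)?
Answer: 25247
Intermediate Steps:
w(l) = -4*l
I(T) = -12 - 4*T (I(T) = -4*T - 4*3 = -4*T - 12 = -12 - 4*T)
O(h, g) = (-8 + g)/(-3 + h) (O(h, g) = (g + (-12 - 4*(-1)))/(h - 3) = (g + (-12 + 4))/(-3 + h) = (g - 8)/(-3 + h) = (-8 + g)/(-3 + h))
431 - (-75 - 141)*(114 + O(12, 16)) = 431 - (-75 - 141)*(114 + (-8 + 16)/(-3 + 12)) = 431 - (-216)*(114 + 8/9) = 431 - (-216)*1034/9 = 431 - 1*(-24816) = 431 + 24816 = 25247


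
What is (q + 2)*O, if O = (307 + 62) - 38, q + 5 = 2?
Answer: -331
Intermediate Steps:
q = -3 (q = -5 + 2 = -3)
O = 331 (O = 369 - 38 = 331)
(q + 2)*O = (-3 + 2)*331 = -1*331 = -331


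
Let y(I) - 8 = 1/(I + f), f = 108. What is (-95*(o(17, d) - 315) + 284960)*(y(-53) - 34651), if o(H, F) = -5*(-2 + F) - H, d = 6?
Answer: -121333579520/11 ≈ -1.1030e+10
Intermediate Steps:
o(H, F) = 10 - H - 5*F (o(H, F) = (10 - 5*F) - H = 10 - H - 5*F)
y(I) = 8 + 1/(108 + I) (y(I) = 8 + 1/(I + 108) = 8 + 1/(108 + I))
(-95*(o(17, d) - 315) + 284960)*(y(-53) - 34651) = (-95*((10 - 1*17 - 5*6) - 315) + 284960)*((865 + 8*(-53))/(108 - 53) - 34651) = (-95*((10 - 17 - 30) - 315) + 284960)*((865 - 424)/55 - 34651) = (-95*(-37 - 315) + 284960)*((1/55)*441 - 34651) = (-95*(-352) + 284960)*(441/55 - 34651) = (33440 + 284960)*(-1905364/55) = 318400*(-1905364/55) = -121333579520/11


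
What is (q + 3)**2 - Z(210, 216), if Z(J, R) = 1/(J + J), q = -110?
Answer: 4808579/420 ≈ 11449.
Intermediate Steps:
Z(J, R) = 1/(2*J)
(q + 3)**2 - Z(210, 216) = (-110 + 3)**2 - 1/(2*210) = (-107)**2 - 1/(2*210) = 11449 - 1*1/420 = 11449 - 1/420 = 4808579/420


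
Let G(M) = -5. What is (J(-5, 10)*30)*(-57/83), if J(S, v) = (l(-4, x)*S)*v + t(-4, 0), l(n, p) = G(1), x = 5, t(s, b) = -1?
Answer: -5130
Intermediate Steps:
l(n, p) = -5
J(S, v) = -1 - 5*S*v (J(S, v) = (-5*S)*v - 1 = -5*S*v - 1 = -1 - 5*S*v)
(J(-5, 10)*30)*(-57/83) = ((-1 - 5*(-5)*10)*30)*(-57/83) = ((-1 + 250)*30)*(-57*1/83) = (249*30)*(-57/83) = 7470*(-57/83) = -5130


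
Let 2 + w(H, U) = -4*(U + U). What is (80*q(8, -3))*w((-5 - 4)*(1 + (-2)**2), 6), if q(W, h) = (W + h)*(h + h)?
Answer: 120000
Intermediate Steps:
w(H, U) = -2 - 8*U (w(H, U) = -2 - 4*(U + U) = -2 - 8*U)
q(W, h) = 2*h*(W + h) (q(W, h) = (W + h)*(2*h) = 2*h*(W + h))
(80*q(8, -3))*w((-5 - 4)*(1 + (-2)**2), 6) = (80*(2*(-3)*(8 - 3)))*(-2 - 8*6) = (80*(2*(-3)*5))*(-2 - 48) = (80*(-30))*(-50) = -2400*(-50) = 120000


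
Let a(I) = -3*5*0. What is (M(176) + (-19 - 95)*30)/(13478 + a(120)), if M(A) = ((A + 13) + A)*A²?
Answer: 5651410/6739 ≈ 838.61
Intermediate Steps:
M(A) = A²*(13 + 2*A) (M(A) = ((13 + A) + A)*A² = (13 + 2*A)*A² = A²*(13 + 2*A))
a(I) = 0 (a(I) = -15*0 = 0)
(M(176) + (-19 - 95)*30)/(13478 + a(120)) = (176²*(13 + 2*176) + (-19 - 95)*30)/(13478 + 0) = (30976*(13 + 352) - 114*30)/13478 = (30976*365 - 3420)*(1/13478) = (11306240 - 3420)*(1/13478) = 11302820*(1/13478) = 5651410/6739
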